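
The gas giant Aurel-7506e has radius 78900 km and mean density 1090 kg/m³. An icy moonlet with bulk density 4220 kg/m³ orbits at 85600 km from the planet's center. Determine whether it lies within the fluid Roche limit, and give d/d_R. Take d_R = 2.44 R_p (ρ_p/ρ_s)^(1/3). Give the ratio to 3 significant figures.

d_R = 2.44 × (78900 km) × (1090/4220)^(1/3) = 1.226 × 10⁵ km
d/d_R = (85600) / (1.226 × 10⁵) = 0.698
Since d/d_R < 1, the body is inside the Roche limit.

inside; d/d_R ≈ 0.698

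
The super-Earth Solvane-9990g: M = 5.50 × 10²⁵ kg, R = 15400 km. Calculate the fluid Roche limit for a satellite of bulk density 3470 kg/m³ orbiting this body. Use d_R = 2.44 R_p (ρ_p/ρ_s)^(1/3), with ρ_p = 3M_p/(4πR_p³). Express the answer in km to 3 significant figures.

38000 km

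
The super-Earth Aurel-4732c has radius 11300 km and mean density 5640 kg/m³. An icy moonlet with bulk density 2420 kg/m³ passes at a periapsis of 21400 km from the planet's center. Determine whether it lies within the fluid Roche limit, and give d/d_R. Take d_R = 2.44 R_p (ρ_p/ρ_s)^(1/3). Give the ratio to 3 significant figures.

d_R = 2.44 × (11300 km) × (5640/2420)^(1/3) = 36560 km
d/d_R = (21400) / (36560) = 0.585
Since d/d_R < 1, the body is inside the Roche limit.

inside; d/d_R ≈ 0.585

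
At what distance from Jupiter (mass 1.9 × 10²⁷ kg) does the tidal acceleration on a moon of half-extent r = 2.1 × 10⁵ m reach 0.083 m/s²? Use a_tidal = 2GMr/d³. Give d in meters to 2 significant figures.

8.6 × 10⁷ m

2GMr/d³ = a_tidal  ⇒  d = (2GMr / a_tidal)^(1/3)
d = (2 × 6.674×10⁻¹¹ × (1.9 × 10²⁷) × (2.1 × 10⁵) / (0.083))^(1/3)
  = 8.6 × 10⁷ m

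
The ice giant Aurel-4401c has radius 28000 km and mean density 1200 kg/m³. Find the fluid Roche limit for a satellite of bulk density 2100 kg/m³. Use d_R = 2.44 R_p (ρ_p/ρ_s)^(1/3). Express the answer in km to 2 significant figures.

d_R = 2.44 × 28000 km × (1200/2100)^(1/3)
    = 57000 km

57000 km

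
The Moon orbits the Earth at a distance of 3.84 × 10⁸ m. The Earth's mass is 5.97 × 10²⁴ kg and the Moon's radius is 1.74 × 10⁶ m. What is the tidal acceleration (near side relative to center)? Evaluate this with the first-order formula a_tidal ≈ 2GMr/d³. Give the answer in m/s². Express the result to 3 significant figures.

2.45 × 10⁻⁵ m/s²

Differencing GM/(d−r)² and GM/d² to first order in r/d gives 2GMr/d³.
Δg = 2GMr/d³
   = 2 × (6.674 × 10⁻¹¹) × (5.97 × 10²⁴) × (1.74 × 10⁶) / (3.84 × 10⁸)³
   = 2.45 × 10⁻⁵ m/s²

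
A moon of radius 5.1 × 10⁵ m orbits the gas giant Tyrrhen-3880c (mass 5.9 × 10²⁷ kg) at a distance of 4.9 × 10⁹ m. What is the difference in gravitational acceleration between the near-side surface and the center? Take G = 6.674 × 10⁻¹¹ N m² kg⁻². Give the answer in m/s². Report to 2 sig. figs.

3.4 × 10⁻⁶ m/s²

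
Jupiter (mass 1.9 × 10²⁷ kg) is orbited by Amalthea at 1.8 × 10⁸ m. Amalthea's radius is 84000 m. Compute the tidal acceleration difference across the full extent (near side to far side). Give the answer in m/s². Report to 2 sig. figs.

7.3 × 10⁻³ m/s²

Differencing GM/(d−r)² and GM/(d+r)² to first order in r/d gives 4GMr/d³.
Δg = 4GMr/d³
   = 4 × (6.674 × 10⁻¹¹) × (1.9 × 10²⁷) × (84000) / (1.8 × 10⁸)³
   = 7.3 × 10⁻³ m/s²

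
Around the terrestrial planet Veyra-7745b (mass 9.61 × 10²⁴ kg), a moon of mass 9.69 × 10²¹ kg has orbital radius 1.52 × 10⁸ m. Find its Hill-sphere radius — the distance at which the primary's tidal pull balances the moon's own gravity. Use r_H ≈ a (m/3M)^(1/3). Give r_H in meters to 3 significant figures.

r_H ≈ a (m/3M)^(1/3)
    = (1.52 × 10⁸) × (9.69 × 10²¹ / (3 × 9.61 × 10²⁴))^(1/3)
    = 1.06 × 10⁷ m

1.06 × 10⁷ m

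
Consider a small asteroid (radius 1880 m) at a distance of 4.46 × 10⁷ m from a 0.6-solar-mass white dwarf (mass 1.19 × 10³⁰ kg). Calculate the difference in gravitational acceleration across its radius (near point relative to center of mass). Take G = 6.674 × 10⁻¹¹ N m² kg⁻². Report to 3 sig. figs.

3.37 m/s²

a_tidal = 2GMr/d³
        = 2 × (6.674 × 10⁻¹¹) × (1.19 × 10³⁰) × (1880) / (4.46 × 10⁷)³
        = 3.37 m/s²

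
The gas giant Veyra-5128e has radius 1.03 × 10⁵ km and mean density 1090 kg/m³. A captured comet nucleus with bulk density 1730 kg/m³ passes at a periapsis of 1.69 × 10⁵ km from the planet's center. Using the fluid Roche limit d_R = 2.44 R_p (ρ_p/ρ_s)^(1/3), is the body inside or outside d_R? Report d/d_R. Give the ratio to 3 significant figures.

inside; d/d_R ≈ 0.784

d_R = 2.44 × (1.03 × 10⁵ km) × (1090/1730)^(1/3) = 2.155 × 10⁵ km
d/d_R = (1.69 × 10⁵) / (2.155 × 10⁵) = 0.784
Since d/d_R < 1, the body is inside the Roche limit.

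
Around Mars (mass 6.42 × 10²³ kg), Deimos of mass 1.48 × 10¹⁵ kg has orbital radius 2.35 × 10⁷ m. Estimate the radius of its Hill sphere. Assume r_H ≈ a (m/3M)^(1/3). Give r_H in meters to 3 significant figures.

2.15 × 10⁴ m

r_H ≈ a (m/3M)^(1/3)
    = (2.35 × 10⁷) × (1.48 × 10¹⁵ / (3 × 6.42 × 10²³))^(1/3)
    = 2.15 × 10⁴ m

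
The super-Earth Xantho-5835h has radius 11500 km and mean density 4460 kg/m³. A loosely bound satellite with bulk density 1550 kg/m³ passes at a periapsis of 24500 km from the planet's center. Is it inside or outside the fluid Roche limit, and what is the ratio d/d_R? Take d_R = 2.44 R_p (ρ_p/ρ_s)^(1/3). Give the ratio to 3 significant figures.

d_R = 2.44 × (11500 km) × (4460/1550)^(1/3) = 39910 km
d/d_R = (24500) / (39910) = 0.614
Since d/d_R < 1, the body is inside the Roche limit.

inside; d/d_R ≈ 0.614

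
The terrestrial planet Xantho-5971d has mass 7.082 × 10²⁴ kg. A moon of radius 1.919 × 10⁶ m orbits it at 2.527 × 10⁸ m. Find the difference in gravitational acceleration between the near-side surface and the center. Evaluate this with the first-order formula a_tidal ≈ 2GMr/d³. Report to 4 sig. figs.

Differencing GM/(d−r)² and GM/d² to first order in r/d gives 2GMr/d³.
Δg = 2GMr/d³
   = 2 × (6.674 × 10⁻¹¹) × (7.082 × 10²⁴) × (1.919 × 10⁶) / (2.527 × 10⁸)³
   = 1.124 × 10⁻⁴ m/s²

1.124 × 10⁻⁴ m/s²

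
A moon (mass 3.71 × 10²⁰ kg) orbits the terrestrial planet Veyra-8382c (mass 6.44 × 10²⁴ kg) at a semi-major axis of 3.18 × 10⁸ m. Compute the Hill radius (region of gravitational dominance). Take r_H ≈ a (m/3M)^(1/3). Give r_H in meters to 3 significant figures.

r_H ≈ a (m/3M)^(1/3)
    = (3.18 × 10⁸) × (3.71 × 10²⁰ / (3 × 6.44 × 10²⁴))^(1/3)
    = 8.52 × 10⁶ m

8.52 × 10⁶ m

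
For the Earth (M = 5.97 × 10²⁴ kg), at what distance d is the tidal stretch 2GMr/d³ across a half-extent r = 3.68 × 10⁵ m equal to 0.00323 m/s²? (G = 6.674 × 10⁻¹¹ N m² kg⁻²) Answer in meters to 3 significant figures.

2GMr/d³ = a_tidal  ⇒  d = (2GMr / a_tidal)^(1/3)
d = (2 × 6.674×10⁻¹¹ × (5.97 × 10²⁴) × (3.68 × 10⁵) / (0.00323))^(1/3)
  = 4.49 × 10⁷ m

4.49 × 10⁷ m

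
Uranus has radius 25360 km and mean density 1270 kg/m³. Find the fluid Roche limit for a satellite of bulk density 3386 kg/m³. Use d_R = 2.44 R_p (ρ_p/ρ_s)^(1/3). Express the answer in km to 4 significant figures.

d_R = 2.44 × 25360 km × (1270/3386)^(1/3)
    = 44620 km

44620 km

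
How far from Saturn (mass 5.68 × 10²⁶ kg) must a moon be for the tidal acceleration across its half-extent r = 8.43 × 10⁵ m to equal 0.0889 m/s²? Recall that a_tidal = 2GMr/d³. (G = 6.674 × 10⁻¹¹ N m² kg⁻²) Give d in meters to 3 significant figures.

2GMr/d³ = a_tidal  ⇒  d = (2GMr / a_tidal)^(1/3)
d = (2 × 6.674×10⁻¹¹ × (5.68 × 10²⁶) × (8.43 × 10⁵) / (0.0889))^(1/3)
  = 8.96 × 10⁷ m

8.96 × 10⁷ m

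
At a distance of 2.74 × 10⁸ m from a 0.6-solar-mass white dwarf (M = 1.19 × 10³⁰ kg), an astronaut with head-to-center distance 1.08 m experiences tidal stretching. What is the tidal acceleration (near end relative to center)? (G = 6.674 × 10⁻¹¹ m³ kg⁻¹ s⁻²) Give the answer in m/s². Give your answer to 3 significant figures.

8.34 × 10⁻⁶ m/s²

Δa = 2GMr/d³
   = 2 × (6.674 × 10⁻¹¹) × (1.19 × 10³⁰) × (1.08) / (2.74 × 10⁸)³
   = 8.34 × 10⁻⁶ m/s²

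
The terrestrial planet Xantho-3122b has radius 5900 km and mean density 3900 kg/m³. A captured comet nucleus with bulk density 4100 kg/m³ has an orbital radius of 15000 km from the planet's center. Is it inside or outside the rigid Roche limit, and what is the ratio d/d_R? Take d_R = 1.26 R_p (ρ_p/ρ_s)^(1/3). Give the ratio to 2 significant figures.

outside; d/d_R ≈ 2.1

d_R = 1.26 × (5900 km) × (3900/4100)^(1/3) = 7311 km
d/d_R = (15000) / (7311) = 2.1
Since d/d_R > 1, the body is outside the Roche limit.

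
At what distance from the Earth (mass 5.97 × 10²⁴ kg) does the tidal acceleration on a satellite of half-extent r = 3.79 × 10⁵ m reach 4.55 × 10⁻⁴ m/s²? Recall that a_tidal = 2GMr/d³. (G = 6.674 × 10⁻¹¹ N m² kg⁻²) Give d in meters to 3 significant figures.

2GMr/d³ = a_tidal  ⇒  d = (2GMr / a_tidal)^(1/3)
d = (2 × 6.674×10⁻¹¹ × (5.97 × 10²⁴) × (3.79 × 10⁵) / (4.55 × 10⁻⁴))^(1/3)
  = 8.72 × 10⁷ m

8.72 × 10⁷ m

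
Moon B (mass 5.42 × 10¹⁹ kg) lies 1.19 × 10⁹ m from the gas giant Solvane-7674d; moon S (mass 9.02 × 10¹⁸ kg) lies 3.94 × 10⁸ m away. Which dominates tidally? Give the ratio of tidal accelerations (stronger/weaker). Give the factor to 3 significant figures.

Compare M/d³ for the two perturbers:
Moon B: (5.42 × 10¹⁹) / (1.19 × 10⁹)³ = 3.216 × 10⁻⁸
Moon S: (9.02 × 10¹⁸) / (3.94 × 10⁸)³ = 1.475 × 10⁻⁷
Ratio (larger/smaller) = 4.59

Moon S, by a factor of ≈ 4.59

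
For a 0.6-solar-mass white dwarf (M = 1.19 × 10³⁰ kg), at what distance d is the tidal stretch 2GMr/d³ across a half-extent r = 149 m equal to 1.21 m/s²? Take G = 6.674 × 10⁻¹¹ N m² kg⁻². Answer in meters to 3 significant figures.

2GMr/d³ = a_tidal  ⇒  d = (2GMr / a_tidal)^(1/3)
d = (2 × 6.674×10⁻¹¹ × (1.19 × 10³⁰) × (149) / (1.21))^(1/3)
  = 2.69 × 10⁷ m

2.69 × 10⁷ m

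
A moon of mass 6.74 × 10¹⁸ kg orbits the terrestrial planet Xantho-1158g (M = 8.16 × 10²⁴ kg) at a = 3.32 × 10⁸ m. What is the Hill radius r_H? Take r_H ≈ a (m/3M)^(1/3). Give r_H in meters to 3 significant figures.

2.16 × 10⁶ m

r_H ≈ a (m/3M)^(1/3)
    = (3.32 × 10⁸) × (6.74 × 10¹⁸ / (3 × 8.16 × 10²⁴))^(1/3)
    = 2.16 × 10⁶ m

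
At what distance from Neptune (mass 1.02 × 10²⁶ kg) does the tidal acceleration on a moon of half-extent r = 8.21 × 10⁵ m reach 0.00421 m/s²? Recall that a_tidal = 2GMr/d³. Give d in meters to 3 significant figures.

2GMr/d³ = a_tidal  ⇒  d = (2GMr / a_tidal)^(1/3)
d = (2 × 6.674×10⁻¹¹ × (1.02 × 10²⁶) × (8.21 × 10⁵) / (0.00421))^(1/3)
  = 1.38 × 10⁸ m

1.38 × 10⁸ m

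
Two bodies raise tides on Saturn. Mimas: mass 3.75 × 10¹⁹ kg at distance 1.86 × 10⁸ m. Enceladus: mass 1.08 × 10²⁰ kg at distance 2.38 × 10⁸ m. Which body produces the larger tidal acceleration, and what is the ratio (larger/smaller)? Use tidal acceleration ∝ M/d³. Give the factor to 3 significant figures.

Tidal acceleration ∝ M/d³, so compare M/d³ for each.
Mimas: (3.75 × 10¹⁹) / (1.86 × 10⁸)³ = 5.828 × 10⁻⁶
Enceladus: (1.08 × 10²⁰) / (2.38 × 10⁸)³ = 8.011 × 10⁻⁶
Ratio (larger/smaller) = 1.37

Enceladus, by a factor of ≈ 1.37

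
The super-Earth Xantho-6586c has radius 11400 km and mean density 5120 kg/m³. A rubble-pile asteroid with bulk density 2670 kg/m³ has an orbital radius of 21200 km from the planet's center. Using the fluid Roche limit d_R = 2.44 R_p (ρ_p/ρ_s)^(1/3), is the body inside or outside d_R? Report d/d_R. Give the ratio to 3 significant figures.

d_R = 2.44 × (11400 km) × (5120/2670)^(1/3) = 34560 km
d/d_R = (21200) / (34560) = 0.613
Since d/d_R < 1, the body is inside the Roche limit.

inside; d/d_R ≈ 0.613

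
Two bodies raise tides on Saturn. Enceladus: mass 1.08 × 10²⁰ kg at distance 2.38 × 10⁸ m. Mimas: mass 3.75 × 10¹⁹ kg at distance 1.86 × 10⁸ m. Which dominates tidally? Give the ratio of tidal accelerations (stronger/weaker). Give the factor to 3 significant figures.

Tidal acceleration ∝ M/d³, so compare M/d³ for each.
Enceladus: (1.08 × 10²⁰) / (2.38 × 10⁸)³ = 8.011 × 10⁻⁶
Mimas: (3.75 × 10¹⁹) / (1.86 × 10⁸)³ = 5.828 × 10⁻⁶
Ratio (larger/smaller) = 1.37

Enceladus, by a factor of ≈ 1.37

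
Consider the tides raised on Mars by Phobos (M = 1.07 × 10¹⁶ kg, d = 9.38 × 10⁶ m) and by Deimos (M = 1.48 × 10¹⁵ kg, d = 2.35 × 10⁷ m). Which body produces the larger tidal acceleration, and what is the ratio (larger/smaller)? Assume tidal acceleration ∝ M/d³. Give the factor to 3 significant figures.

Phobos, by a factor of ≈ 114

Tidal acceleration ∝ M/d³, so compare M/d³ for each.
Phobos: (1.07 × 10¹⁶) / (9.38 × 10⁶)³ = 1.297 × 10⁻⁵
Deimos: (1.48 × 10¹⁵) / (2.35 × 10⁷)³ = 1.140 × 10⁻⁷
Ratio (larger/smaller) = 114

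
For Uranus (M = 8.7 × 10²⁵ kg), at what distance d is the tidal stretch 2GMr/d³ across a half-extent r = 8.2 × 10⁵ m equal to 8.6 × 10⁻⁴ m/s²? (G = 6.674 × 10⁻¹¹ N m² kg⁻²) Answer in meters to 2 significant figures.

2.2 × 10⁸ m

2GMr/d³ = a_tidal  ⇒  d = (2GMr / a_tidal)^(1/3)
d = (2 × 6.674×10⁻¹¹ × (8.7 × 10²⁵) × (8.2 × 10⁵) / (8.6 × 10⁻⁴))^(1/3)
  = 2.2 × 10⁸ m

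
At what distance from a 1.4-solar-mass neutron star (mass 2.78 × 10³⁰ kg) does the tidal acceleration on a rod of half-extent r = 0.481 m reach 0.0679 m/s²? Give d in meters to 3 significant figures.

2GMr/d³ = a_tidal  ⇒  d = (2GMr / a_tidal)^(1/3)
d = (2 × 6.674×10⁻¹¹ × (2.78 × 10³⁰) × (0.481) / (0.0679))^(1/3)
  = 1.38 × 10⁷ m

1.38 × 10⁷ m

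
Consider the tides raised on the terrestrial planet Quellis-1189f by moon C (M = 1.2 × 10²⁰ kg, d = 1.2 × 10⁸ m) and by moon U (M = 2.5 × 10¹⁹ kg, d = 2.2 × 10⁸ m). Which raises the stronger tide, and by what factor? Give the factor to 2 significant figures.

Tidal stretch scales as M/d³; compute that for each body.
Moon C: (1.2 × 10²⁰) / (1.2 × 10⁸)³ = 6.944 × 10⁻⁵
Moon U: (2.5 × 10¹⁹) / (2.2 × 10⁸)³ = 2.348 × 10⁻⁶
Ratio (larger/smaller) = 30

Moon C, by a factor of ≈ 30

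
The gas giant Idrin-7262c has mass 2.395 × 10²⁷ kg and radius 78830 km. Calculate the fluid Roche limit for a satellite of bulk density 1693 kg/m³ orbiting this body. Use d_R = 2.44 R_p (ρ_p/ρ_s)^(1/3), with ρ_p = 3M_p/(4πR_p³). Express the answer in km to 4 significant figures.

ρ_p = 3M_p/(4πR_p³) = 3 × (2.395 × 10²⁷) / (4π × (7.883 × 10⁷ m)³) = 1167 kg/m³
d_R = 2.44 × 78830 km × (1167/1693)^(1/3)
    = 1.699 × 10⁵ km

1.699 × 10⁵ km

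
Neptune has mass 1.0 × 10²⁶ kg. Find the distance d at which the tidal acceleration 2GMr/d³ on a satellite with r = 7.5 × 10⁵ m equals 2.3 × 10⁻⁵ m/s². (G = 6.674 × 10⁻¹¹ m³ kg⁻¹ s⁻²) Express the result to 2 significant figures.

7.6 × 10⁸ m

2GMr/d³ = a_tidal  ⇒  d = (2GMr / a_tidal)^(1/3)
d = (2 × 6.674×10⁻¹¹ × (1.0 × 10²⁶) × (7.5 × 10⁵) / (2.3 × 10⁻⁵))^(1/3)
  = 7.6 × 10⁸ m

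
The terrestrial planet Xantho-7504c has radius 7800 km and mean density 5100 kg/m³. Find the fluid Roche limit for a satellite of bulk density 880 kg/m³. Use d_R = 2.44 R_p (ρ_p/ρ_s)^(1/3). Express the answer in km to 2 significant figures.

34000 km

d_R = 2.44 × 7800 km × (5100/880)^(1/3)
    = 34000 km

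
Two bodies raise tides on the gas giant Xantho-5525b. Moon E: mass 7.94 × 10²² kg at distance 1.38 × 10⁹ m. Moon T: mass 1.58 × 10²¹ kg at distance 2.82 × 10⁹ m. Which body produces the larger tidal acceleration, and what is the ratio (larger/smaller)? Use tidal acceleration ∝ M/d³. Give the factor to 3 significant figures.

The tide-raising term goes as M/d³ (the gradient of a 1/d² field).
Moon E: (7.94 × 10²²) / (1.38 × 10⁹)³ = 3.021 × 10⁻⁵
Moon T: (1.58 × 10²¹) / (2.82 × 10⁹)³ = 7.045 × 10⁻⁸
Ratio (larger/smaller) = 429

Moon E, by a factor of ≈ 429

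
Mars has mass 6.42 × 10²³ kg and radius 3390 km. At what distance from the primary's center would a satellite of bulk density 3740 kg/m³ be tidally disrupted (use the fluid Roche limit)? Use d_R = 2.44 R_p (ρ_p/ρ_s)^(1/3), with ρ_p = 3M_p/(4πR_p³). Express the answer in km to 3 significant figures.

ρ_p = 3M_p/(4πR_p³) = 3 × (6.42 × 10²³) / (4π × (3.39 × 10⁶ m)³) = 3930 kg/m³
d_R = 2.44 × 3390 km × (3930/3740)^(1/3)
    = 8410 km

8410 km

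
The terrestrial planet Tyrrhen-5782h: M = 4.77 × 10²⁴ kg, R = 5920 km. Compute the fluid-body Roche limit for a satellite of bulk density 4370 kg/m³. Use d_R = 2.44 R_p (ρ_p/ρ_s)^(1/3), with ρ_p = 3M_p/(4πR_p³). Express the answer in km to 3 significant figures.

ρ_p = 3M_p/(4πR_p³) = 3 × (4.77 × 10²⁴) / (4π × (5.92 × 10⁶ m)³) = 5490 kg/m³
d_R = 2.44 × 5920 km × (5490/4370)^(1/3)
    = 15600 km

15600 km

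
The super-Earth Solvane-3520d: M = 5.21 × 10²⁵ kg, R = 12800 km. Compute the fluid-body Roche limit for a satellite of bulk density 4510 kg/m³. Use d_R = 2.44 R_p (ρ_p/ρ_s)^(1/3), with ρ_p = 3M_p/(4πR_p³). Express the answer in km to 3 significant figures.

ρ_p = 3M_p/(4πR_p³) = 3 × (5.21 × 10²⁵) / (4π × (1.28 × 10⁷ m)³) = 5930 kg/m³
d_R = 2.44 × 12800 km × (5930/4510)^(1/3)
    = 34200 km

34200 km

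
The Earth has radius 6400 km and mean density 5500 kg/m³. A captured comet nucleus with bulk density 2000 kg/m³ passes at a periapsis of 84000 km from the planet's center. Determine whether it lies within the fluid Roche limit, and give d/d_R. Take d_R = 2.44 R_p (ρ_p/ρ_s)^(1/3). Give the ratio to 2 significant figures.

d_R = 2.44 × (6400 km) × (5500/2000)^(1/3) = 21880 km
d/d_R = (84000) / (21880) = 3.8
Since d/d_R > 1, the body is outside the Roche limit.

outside; d/d_R ≈ 3.8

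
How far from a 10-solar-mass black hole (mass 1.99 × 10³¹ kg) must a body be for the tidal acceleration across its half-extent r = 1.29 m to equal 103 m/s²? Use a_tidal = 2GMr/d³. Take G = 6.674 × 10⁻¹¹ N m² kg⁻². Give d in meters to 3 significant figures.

3.22 × 10⁶ m

2GMr/d³ = a_tidal  ⇒  d = (2GMr / a_tidal)^(1/3)
d = (2 × 6.674×10⁻¹¹ × (1.99 × 10³¹) × (1.29) / (103))^(1/3)
  = 3.22 × 10⁶ m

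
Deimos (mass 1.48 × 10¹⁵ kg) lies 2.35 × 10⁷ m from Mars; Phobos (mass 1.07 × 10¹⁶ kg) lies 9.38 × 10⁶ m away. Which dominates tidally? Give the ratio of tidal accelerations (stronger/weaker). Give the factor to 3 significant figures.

Phobos, by a factor of ≈ 114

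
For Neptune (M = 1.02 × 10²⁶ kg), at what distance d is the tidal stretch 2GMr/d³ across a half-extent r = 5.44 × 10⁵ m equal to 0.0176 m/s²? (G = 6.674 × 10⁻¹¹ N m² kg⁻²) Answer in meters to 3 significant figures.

2GMr/d³ = a_tidal  ⇒  d = (2GMr / a_tidal)^(1/3)
d = (2 × 6.674×10⁻¹¹ × (1.02 × 10²⁶) × (5.44 × 10⁵) / (0.0176))^(1/3)
  = 7.49 × 10⁷ m

7.49 × 10⁷ m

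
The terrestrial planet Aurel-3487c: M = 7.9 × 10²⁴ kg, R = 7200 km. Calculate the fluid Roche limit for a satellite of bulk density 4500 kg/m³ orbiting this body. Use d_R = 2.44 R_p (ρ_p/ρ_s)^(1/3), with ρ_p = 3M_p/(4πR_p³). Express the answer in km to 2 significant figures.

18000 km

ρ_p = 3M_p/(4πR_p³) = 3 × (7.9 × 10²⁴) / (4π × (7.2 × 10⁶ m)³) = 5100 kg/m³
d_R = 2.44 × 7200 km × (5100/4500)^(1/3)
    = 18000 km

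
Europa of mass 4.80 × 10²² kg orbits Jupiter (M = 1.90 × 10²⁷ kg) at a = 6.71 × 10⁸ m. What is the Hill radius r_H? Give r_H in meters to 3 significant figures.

r_H ≈ a (m/3M)^(1/3)
    = (6.71 × 10⁸) × (4.80 × 10²² / (3 × 1.90 × 10²⁷))^(1/3)
    = 1.37 × 10⁷ m

1.37 × 10⁷ m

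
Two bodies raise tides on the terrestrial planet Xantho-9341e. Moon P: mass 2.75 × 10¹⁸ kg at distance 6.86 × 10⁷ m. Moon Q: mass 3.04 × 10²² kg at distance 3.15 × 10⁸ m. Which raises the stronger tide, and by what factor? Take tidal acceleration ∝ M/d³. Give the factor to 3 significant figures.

Moon Q, by a factor of ≈ 114

Tidal stretch scales as M/d³; compute that for each body.
Moon P: (2.75 × 10¹⁸) / (6.86 × 10⁷)³ = 8.518 × 10⁻⁶
Moon Q: (3.04 × 10²²) / (3.15 × 10⁸)³ = 9.726 × 10⁻⁴
Ratio (larger/smaller) = 114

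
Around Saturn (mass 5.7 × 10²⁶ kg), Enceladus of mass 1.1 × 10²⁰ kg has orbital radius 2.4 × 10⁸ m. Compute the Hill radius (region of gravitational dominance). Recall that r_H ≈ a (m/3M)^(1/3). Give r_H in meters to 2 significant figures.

9.6 × 10⁵ m

r_H ≈ a (m/3M)^(1/3)
    = (2.4 × 10⁸) × (1.1 × 10²⁰ / (3 × 5.7 × 10²⁶))^(1/3)
    = 9.6 × 10⁵ m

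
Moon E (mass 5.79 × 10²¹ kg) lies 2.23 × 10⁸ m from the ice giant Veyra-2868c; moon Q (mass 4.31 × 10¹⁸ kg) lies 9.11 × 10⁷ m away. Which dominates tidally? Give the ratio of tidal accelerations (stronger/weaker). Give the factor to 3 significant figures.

Moon E, by a factor of ≈ 91.6

Compare M/d³ for the two perturbers:
Moon E: (5.79 × 10²¹) / (2.23 × 10⁸)³ = 5.221 × 10⁻⁴
Moon Q: (4.31 × 10¹⁸) / (9.11 × 10⁷)³ = 5.701 × 10⁻⁶
Ratio (larger/smaller) = 91.6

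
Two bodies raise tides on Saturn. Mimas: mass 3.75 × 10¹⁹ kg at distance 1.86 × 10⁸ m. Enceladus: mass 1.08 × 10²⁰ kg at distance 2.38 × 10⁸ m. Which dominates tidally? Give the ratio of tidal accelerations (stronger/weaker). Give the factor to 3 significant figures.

Enceladus, by a factor of ≈ 1.37

The tide-raising term goes as M/d³ (the gradient of a 1/d² field).
Mimas: (3.75 × 10¹⁹) / (1.86 × 10⁸)³ = 5.828 × 10⁻⁶
Enceladus: (1.08 × 10²⁰) / (2.38 × 10⁸)³ = 8.011 × 10⁻⁶
Ratio (larger/smaller) = 1.37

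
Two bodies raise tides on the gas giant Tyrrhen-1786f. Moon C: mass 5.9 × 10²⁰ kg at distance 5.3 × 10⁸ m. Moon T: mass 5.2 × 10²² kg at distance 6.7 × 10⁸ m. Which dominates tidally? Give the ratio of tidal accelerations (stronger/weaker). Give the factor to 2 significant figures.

Compare M/d³ for the two perturbers:
Moon C: (5.9 × 10²⁰) / (5.3 × 10⁸)³ = 3.963 × 10⁻⁶
Moon T: (5.2 × 10²²) / (6.7 × 10⁸)³ = 1.729 × 10⁻⁴
Ratio (larger/smaller) = 44

Moon T, by a factor of ≈ 44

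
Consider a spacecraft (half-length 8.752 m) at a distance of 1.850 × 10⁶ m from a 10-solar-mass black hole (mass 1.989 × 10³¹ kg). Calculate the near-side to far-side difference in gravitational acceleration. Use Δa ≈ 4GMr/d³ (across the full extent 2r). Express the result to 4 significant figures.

a_tidal = 4GMr/d³
        = 4 × (6.674 × 10⁻¹¹) × (1.989 × 10³¹) × (8.752) / (1.850 × 10⁶)³
        = 7.340 × 10³ m/s²

7.340 × 10³ m/s²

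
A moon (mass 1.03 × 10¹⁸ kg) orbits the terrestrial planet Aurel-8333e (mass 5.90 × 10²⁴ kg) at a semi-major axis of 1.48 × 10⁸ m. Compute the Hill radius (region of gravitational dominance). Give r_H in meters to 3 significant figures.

5.74 × 10⁵ m

r_H ≈ a (m/3M)^(1/3)
    = (1.48 × 10⁸) × (1.03 × 10¹⁸ / (3 × 5.90 × 10²⁴))^(1/3)
    = 5.74 × 10⁵ m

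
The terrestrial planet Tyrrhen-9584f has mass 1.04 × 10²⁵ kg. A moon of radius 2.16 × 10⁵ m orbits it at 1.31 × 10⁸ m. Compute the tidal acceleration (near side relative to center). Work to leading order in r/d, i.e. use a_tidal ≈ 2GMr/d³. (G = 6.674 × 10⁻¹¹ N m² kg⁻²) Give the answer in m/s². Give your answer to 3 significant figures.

Δa = 2GMr/d³
   = 2 × (6.674 × 10⁻¹¹) × (1.04 × 10²⁵) × (2.16 × 10⁵) / (1.31 × 10⁸)³
   = 1.33 × 10⁻⁴ m/s²

1.33 × 10⁻⁴ m/s²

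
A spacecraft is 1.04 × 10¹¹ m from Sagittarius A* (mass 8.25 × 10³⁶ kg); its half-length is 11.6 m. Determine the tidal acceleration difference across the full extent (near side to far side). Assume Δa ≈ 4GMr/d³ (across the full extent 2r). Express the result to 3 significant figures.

Δg = 4GMr/d³
   = 4 × (6.674 × 10⁻¹¹) × (8.25 × 10³⁶) × (11.6) / (1.04 × 10¹¹)³
   = 2.27 × 10⁻⁵ m/s²

2.27 × 10⁻⁵ m/s²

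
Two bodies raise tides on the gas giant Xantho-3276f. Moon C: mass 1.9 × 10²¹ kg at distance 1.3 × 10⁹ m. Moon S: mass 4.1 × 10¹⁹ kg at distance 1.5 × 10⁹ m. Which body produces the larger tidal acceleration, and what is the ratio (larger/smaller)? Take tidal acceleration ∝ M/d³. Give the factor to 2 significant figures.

Tidal acceleration ∝ M/d³, so compare M/d³ for each.
Moon C: (1.9 × 10²¹) / (1.3 × 10⁹)³ = 8.648 × 10⁻⁷
Moon S: (4.1 × 10¹⁹) / (1.5 × 10⁹)³ = 1.215 × 10⁻⁸
Ratio (larger/smaller) = 71

Moon C, by a factor of ≈ 71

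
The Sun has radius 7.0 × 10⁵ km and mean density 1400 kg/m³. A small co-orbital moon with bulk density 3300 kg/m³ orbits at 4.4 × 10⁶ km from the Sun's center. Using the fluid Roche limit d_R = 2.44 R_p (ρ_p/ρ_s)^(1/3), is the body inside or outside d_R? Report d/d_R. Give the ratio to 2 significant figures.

d_R = 2.44 × (7.0 × 10⁵ km) × (1400/3300)^(1/3) = 1.283 × 10⁶ km
d/d_R = (4.4 × 10⁶) / (1.283 × 10⁶) = 3.4
Since d/d_R > 1, the body is outside the Roche limit.

outside; d/d_R ≈ 3.4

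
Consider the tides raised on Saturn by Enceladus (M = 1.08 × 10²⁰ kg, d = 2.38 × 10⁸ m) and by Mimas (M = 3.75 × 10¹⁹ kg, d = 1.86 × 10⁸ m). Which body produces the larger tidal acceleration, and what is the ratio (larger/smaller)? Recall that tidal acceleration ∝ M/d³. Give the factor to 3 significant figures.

Enceladus, by a factor of ≈ 1.37

Tidal acceleration ∝ M/d³, so compare M/d³ for each.
Enceladus: (1.08 × 10²⁰) / (2.38 × 10⁸)³ = 8.011 × 10⁻⁶
Mimas: (3.75 × 10¹⁹) / (1.86 × 10⁸)³ = 5.828 × 10⁻⁶
Ratio (larger/smaller) = 1.37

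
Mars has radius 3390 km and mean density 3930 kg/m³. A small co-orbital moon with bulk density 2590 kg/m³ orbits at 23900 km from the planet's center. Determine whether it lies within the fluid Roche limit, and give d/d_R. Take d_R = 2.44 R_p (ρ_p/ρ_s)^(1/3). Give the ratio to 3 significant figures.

outside; d/d_R ≈ 2.51

d_R = 2.44 × (3390 km) × (3930/2590)^(1/3) = 9505 km
d/d_R = (23900) / (9505) = 2.51
Since d/d_R > 1, the body is outside the Roche limit.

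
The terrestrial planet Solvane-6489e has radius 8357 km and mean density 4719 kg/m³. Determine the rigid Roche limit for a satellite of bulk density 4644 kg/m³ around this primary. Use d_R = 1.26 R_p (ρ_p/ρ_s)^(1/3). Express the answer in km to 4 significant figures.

10590 km

d_R = 1.26 × 8357 km × (4719/4644)^(1/3)
    = 10590 km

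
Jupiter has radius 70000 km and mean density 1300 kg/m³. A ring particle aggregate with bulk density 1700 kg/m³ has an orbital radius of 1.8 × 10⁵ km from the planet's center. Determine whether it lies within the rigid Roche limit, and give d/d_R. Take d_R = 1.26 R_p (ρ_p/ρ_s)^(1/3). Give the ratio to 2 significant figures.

outside; d/d_R ≈ 2.2

d_R = 1.26 × (70000 km) × (1300/1700)^(1/3) = 80660 km
d/d_R = (1.8 × 10⁵) / (80660) = 2.2
Since d/d_R > 1, the body is outside the Roche limit.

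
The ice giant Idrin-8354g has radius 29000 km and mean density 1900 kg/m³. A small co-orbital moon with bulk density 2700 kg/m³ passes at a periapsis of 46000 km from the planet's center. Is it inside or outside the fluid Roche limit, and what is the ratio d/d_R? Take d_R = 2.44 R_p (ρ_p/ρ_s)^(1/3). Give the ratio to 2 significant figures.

d_R = 2.44 × (29000 km) × (1900/2700)^(1/3) = 62940 km
d/d_R = (46000) / (62940) = 0.73
Since d/d_R < 1, the body is inside the Roche limit.

inside; d/d_R ≈ 0.73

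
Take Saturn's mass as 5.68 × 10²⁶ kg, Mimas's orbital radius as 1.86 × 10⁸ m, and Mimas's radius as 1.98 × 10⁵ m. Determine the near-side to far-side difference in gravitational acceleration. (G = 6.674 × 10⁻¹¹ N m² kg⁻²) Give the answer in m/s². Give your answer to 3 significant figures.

4.67 × 10⁻³ m/s²

Δg = 4GMr/d³
   = 4 × (6.674 × 10⁻¹¹) × (5.68 × 10²⁶) × (1.98 × 10⁵) / (1.86 × 10⁸)³
   = 4.67 × 10⁻³ m/s²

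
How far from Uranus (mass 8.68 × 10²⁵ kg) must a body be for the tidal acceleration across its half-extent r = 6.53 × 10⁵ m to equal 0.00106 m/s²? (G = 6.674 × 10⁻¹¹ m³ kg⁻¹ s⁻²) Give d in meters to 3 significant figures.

2GMr/d³ = a_tidal  ⇒  d = (2GMr / a_tidal)^(1/3)
d = (2 × 6.674×10⁻¹¹ × (8.68 × 10²⁵) × (6.53 × 10⁵) / (0.00106))^(1/3)
  = 1.93 × 10⁸ m

1.93 × 10⁸ m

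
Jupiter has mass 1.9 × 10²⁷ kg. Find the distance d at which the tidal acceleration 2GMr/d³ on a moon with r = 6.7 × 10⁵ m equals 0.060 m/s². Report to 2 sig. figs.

2GMr/d³ = a_tidal  ⇒  d = (2GMr / a_tidal)^(1/3)
d = (2 × 6.674×10⁻¹¹ × (1.9 × 10²⁷) × (6.7 × 10⁵) / (0.060))^(1/3)
  = 1.4 × 10⁸ m

1.4 × 10⁸ m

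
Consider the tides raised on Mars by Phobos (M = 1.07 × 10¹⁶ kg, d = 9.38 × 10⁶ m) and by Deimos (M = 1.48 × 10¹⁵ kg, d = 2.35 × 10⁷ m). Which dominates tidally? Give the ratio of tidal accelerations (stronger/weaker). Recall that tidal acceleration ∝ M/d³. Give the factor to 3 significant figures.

Phobos, by a factor of ≈ 114

The tide-raising term goes as M/d³ (the gradient of a 1/d² field).
Phobos: (1.07 × 10¹⁶) / (9.38 × 10⁶)³ = 1.297 × 10⁻⁵
Deimos: (1.48 × 10¹⁵) / (2.35 × 10⁷)³ = 1.140 × 10⁻⁷
Ratio (larger/smaller) = 114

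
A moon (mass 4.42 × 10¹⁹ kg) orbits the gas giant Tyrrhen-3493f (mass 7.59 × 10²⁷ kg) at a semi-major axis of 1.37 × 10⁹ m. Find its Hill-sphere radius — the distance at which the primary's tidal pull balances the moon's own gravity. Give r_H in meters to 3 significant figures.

r_H ≈ a (m/3M)^(1/3)
    = (1.37 × 10⁹) × (4.42 × 10¹⁹ / (3 × 7.59 × 10²⁷))^(1/3)
    = 1.71 × 10⁶ m

1.71 × 10⁶ m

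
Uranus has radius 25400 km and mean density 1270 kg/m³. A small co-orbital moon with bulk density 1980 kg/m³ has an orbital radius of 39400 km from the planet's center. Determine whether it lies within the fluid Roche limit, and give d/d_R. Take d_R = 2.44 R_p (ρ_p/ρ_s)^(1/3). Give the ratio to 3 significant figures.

d_R = 2.44 × (25400 km) × (1270/1980)^(1/3) = 53450 km
d/d_R = (39400) / (53450) = 0.737
Since d/d_R < 1, the body is inside the Roche limit.

inside; d/d_R ≈ 0.737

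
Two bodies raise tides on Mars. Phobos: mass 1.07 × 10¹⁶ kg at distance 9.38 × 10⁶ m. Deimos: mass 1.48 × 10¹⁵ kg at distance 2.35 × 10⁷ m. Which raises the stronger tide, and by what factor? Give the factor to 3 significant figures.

The tide-raising term goes as M/d³ (the gradient of a 1/d² field).
Phobos: (1.07 × 10¹⁶) / (9.38 × 10⁶)³ = 1.297 × 10⁻⁵
Deimos: (1.48 × 10¹⁵) / (2.35 × 10⁷)³ = 1.140 × 10⁻⁷
Ratio (larger/smaller) = 114

Phobos, by a factor of ≈ 114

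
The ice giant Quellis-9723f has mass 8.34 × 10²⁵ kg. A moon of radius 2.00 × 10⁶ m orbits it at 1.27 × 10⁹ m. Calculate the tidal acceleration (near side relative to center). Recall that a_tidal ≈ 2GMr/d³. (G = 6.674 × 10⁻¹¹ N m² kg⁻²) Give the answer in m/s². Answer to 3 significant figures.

1.09 × 10⁻⁵ m/s²

a_tidal = 2GMr/d³
        = 2 × (6.674 × 10⁻¹¹) × (8.34 × 10²⁵) × (2.00 × 10⁶) / (1.27 × 10⁹)³
        = 1.09 × 10⁻⁵ m/s²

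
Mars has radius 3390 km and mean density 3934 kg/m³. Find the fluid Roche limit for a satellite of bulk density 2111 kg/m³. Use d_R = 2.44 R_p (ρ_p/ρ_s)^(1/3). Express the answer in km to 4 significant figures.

10180 km

d_R = 2.44 × 3390 km × (3934/2111)^(1/3)
    = 10180 km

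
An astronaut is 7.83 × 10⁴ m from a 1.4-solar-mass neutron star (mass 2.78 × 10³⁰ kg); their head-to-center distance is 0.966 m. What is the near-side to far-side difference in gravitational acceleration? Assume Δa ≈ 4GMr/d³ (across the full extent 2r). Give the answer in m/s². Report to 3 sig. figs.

The field gradient is 2GM/d³; across the full diameter 2r the difference is 4GMr/d³.
Δa = 4GMr/d³
   = 4 × (6.674 × 10⁻¹¹) × (2.78 × 10³⁰) × (0.966) / (7.83 × 10⁴)³
   = 1.49 × 10⁶ m/s²

1.49 × 10⁶ m/s²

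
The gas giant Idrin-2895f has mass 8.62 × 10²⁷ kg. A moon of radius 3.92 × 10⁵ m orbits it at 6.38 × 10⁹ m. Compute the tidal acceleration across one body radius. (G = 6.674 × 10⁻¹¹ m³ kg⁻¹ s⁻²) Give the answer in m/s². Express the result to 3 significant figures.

1.74 × 10⁻⁶ m/s²

a_tidal = 2GMr/d³
        = 2 × (6.674 × 10⁻¹¹) × (8.62 × 10²⁷) × (3.92 × 10⁵) / (6.38 × 10⁹)³
        = 1.74 × 10⁻⁶ m/s²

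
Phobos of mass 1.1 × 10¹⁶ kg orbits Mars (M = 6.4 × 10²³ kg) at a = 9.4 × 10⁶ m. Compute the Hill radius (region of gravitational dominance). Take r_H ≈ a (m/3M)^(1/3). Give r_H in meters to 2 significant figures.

1.7 × 10⁴ m

r_H ≈ a (m/3M)^(1/3)
    = (9.4 × 10⁶) × (1.1 × 10¹⁶ / (3 × 6.4 × 10²³))^(1/3)
    = 1.7 × 10⁴ m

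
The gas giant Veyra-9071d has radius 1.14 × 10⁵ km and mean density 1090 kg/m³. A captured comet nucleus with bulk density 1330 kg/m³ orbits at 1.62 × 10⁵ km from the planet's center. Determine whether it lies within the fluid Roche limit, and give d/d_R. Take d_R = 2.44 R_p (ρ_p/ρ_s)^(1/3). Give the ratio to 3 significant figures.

d_R = 2.44 × (1.14 × 10⁵ km) × (1090/1330)^(1/3) = 2.603 × 10⁵ km
d/d_R = (1.62 × 10⁵) / (2.603 × 10⁵) = 0.622
Since d/d_R < 1, the body is inside the Roche limit.

inside; d/d_R ≈ 0.622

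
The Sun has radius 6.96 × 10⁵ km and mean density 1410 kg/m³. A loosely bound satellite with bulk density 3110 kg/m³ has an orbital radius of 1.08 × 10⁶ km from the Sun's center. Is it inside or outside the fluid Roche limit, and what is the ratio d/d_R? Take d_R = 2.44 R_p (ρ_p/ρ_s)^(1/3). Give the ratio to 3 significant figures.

d_R = 2.44 × (6.96 × 10⁵ km) × (1410/3110)^(1/3) = 1.305 × 10⁶ km
d/d_R = (1.08 × 10⁶) / (1.305 × 10⁶) = 0.828
Since d/d_R < 1, the body is inside the Roche limit.

inside; d/d_R ≈ 0.828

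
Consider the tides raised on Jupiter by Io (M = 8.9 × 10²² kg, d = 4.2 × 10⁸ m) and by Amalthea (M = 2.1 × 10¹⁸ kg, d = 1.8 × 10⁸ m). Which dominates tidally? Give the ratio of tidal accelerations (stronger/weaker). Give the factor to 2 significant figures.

The tide-raising term goes as M/d³ (the gradient of a 1/d² field).
Io: (8.9 × 10²²) / (4.2 × 10⁸)³ = 1.201 × 10⁻³
Amalthea: (2.1 × 10¹⁸) / (1.8 × 10⁸)³ = 3.601 × 10⁻⁷
Ratio (larger/smaller) = 3300

Io, by a factor of ≈ 3300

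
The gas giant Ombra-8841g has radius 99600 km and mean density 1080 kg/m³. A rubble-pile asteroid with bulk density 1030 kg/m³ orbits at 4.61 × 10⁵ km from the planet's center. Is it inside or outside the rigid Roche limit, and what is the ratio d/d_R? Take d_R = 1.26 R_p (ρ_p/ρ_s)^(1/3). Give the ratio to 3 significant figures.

d_R = 1.26 × (99600 km) × (1080/1030)^(1/3) = 1.275 × 10⁵ km
d/d_R = (4.61 × 10⁵) / (1.275 × 10⁵) = 3.62
Since d/d_R > 1, the body is outside the Roche limit.

outside; d/d_R ≈ 3.62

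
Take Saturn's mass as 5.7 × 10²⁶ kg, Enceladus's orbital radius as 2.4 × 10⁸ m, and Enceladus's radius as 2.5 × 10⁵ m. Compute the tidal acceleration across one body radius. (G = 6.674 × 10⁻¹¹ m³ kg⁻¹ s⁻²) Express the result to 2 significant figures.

Δa = 2GMr/d³
   = 2 × (6.674 × 10⁻¹¹) × (5.7 × 10²⁶) × (2.5 × 10⁵) / (2.4 × 10⁸)³
   = 1.4 × 10⁻³ m/s²

1.4 × 10⁻³ m/s²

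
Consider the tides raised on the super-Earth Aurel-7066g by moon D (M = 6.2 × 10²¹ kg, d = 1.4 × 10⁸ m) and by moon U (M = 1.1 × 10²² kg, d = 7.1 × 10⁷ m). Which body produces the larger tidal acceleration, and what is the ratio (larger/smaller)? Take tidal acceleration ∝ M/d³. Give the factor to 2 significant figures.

Moon U, by a factor of ≈ 14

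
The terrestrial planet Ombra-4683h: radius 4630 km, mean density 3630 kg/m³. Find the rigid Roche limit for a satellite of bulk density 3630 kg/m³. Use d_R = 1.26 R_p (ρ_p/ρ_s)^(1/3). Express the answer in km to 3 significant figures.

d_R = 1.26 × 4630 km × (3630/3630)^(1/3)
    = 5830 km

5830 km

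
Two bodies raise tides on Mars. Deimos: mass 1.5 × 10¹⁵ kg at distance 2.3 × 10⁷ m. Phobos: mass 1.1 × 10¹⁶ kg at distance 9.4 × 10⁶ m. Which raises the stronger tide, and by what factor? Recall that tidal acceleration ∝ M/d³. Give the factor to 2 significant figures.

Phobos, by a factor of ≈ 110

Tidal acceleration ∝ M/d³, so compare M/d³ for each.
Deimos: (1.5 × 10¹⁵) / (2.3 × 10⁷)³ = 1.233 × 10⁻⁷
Phobos: (1.1 × 10¹⁶) / (9.4 × 10⁶)³ = 1.324 × 10⁻⁵
Ratio (larger/smaller) = 110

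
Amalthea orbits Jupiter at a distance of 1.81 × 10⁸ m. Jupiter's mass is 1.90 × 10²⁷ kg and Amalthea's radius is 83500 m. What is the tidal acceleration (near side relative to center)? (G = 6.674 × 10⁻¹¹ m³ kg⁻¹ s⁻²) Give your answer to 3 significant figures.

3.57 × 10⁻³ m/s²

Differencing GM/(d−r)² and GM/d² to first order in r/d gives 2GMr/d³.
Δa = 2GMr/d³
   = 2 × (6.674 × 10⁻¹¹) × (1.90 × 10²⁷) × (83500) / (1.81 × 10⁸)³
   = 3.57 × 10⁻³ m/s²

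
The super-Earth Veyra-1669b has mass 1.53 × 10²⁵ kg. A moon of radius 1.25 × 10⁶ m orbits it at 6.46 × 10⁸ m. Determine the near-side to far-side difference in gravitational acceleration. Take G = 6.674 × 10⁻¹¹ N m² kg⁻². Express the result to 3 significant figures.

1.89 × 10⁻⁵ m/s²

Δg = 4GMr/d³
   = 4 × (6.674 × 10⁻¹¹) × (1.53 × 10²⁵) × (1.25 × 10⁶) / (6.46 × 10⁸)³
   = 1.89 × 10⁻⁵ m/s²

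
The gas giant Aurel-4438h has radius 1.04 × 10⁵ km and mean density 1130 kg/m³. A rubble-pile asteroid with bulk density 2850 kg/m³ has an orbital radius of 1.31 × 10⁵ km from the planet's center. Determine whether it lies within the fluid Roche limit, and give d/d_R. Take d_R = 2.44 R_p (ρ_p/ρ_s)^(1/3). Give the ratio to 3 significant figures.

inside; d/d_R ≈ 0.703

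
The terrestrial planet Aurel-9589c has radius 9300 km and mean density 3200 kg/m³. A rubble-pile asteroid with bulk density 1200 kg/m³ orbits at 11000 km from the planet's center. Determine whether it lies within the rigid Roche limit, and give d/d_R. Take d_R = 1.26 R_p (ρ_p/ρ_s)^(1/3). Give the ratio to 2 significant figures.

inside; d/d_R ≈ 0.68

d_R = 1.26 × (9300 km) × (3200/1200)^(1/3) = 16250 km
d/d_R = (11000) / (16250) = 0.68
Since d/d_R < 1, the body is inside the Roche limit.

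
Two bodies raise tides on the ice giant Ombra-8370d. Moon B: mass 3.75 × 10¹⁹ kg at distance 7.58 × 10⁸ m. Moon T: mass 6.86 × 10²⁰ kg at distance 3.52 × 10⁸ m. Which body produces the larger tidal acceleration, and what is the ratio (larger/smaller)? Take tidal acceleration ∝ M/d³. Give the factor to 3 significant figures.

Moon T, by a factor of ≈ 183

Compare M/d³ for the two perturbers:
Moon B: (3.75 × 10¹⁹) / (7.58 × 10⁸)³ = 8.610 × 10⁻⁸
Moon T: (6.86 × 10²⁰) / (3.52 × 10⁸)³ = 1.573 × 10⁻⁵
Ratio (larger/smaller) = 183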